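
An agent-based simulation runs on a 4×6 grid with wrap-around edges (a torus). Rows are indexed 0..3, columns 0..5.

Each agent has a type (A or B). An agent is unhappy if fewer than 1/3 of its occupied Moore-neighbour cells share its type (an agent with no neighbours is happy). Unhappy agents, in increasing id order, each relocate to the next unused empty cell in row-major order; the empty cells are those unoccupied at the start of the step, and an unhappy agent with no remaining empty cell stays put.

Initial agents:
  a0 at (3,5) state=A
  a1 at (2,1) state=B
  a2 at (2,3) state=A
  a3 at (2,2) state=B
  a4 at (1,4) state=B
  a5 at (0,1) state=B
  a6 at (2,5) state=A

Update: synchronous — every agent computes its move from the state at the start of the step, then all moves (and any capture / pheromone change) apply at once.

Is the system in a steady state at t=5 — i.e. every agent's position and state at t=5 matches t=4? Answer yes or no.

yes

t=1: a0@(3,5):A a1@(2,1):B a2@(0,0):A a3@(2,2):B a4@(0,2):B a5@(0,1):B a6@(2,5):A
t=2: (unchanged — steady state)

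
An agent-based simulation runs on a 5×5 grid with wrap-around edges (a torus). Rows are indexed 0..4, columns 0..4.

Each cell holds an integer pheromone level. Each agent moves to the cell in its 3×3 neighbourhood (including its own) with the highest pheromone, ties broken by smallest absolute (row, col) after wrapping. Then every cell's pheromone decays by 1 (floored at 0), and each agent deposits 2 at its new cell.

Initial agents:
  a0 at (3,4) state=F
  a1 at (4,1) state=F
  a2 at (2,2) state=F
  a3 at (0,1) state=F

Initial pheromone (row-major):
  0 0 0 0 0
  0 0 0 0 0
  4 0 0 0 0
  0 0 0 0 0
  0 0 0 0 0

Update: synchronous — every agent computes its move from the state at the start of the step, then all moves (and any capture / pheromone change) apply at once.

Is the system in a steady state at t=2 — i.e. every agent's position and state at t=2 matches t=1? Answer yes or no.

t=1: a0@(2,0) a1@(0,0) a2@(1,1) a3@(0,0) | pheromone: 4 0 0 0 0 / 0 2 0 0 0 / 5 0 0 0 0 / 0 0 0 0 0 / 0 0 0 0 0
t=2: a0@(2,0) a1@(0,0) a2@(2,0) a3@(0,0) | pheromone: 7 0 0 0 0 / 0 1 0 0 0 / 8 0 0 0 0 / 0 0 0 0 0 / 0 0 0 0 0

no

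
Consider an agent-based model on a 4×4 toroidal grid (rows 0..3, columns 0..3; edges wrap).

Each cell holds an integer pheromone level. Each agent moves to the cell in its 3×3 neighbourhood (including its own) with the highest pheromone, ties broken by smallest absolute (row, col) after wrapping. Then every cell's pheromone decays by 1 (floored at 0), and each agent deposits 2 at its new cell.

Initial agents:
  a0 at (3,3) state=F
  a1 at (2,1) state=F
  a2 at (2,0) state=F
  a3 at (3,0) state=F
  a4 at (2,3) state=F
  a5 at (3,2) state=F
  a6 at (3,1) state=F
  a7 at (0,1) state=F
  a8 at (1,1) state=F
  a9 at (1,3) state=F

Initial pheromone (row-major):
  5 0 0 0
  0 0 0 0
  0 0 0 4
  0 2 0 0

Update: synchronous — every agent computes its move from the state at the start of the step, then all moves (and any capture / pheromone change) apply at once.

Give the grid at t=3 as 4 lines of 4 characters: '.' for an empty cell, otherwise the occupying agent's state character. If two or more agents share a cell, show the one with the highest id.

F...
....
...F
....

t=1: a0@(0,0) a1@(3,1) a2@(2,3) a3@(0,0) a4@(2,3) a5@(2,3) a6@(0,0) a7@(0,0) a8@(0,0) a9@(0,0) | pheromone: 16 0 0 0 / 0 0 0 0 / 0 0 0 9 / 0 3 0 0
t=2: a0@(0,0) a1@(0,0) a2@(2,3) a3@(0,0) a4@(2,3) a5@(2,3) a6@(0,0) a7@(0,0) a8@(0,0) a9@(0,0) | pheromone: 29 0 0 0 / 0 0 0 0 / 0 0 0 14 / 0 2 0 0
t=3: a0@(0,0) a1@(0,0) a2@(2,3) a3@(0,0) a4@(2,3) a5@(2,3) a6@(0,0) a7@(0,0) a8@(0,0) a9@(0,0) | pheromone: 42 0 0 0 / 0 0 0 0 / 0 0 0 19 / 0 1 0 0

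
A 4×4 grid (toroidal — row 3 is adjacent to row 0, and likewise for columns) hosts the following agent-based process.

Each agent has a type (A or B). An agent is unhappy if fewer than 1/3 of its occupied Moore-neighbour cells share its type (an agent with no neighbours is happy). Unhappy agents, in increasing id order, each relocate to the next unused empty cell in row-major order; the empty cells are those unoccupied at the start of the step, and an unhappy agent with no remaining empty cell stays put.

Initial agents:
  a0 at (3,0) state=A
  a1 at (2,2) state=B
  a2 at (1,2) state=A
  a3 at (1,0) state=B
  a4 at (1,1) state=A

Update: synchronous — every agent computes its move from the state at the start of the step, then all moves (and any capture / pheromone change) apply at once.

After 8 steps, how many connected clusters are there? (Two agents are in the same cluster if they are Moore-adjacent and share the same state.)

t=1: a0@(3,0):A a1@(0,0):B a2@(1,2):A a3@(0,1):B a4@(1,1):A
t=2: a0@(0,2):A a1@(0,0):B a2@(1,2):A a3@(0,3):B a4@(1,1):A
t=3: (unchanged — steady state)

2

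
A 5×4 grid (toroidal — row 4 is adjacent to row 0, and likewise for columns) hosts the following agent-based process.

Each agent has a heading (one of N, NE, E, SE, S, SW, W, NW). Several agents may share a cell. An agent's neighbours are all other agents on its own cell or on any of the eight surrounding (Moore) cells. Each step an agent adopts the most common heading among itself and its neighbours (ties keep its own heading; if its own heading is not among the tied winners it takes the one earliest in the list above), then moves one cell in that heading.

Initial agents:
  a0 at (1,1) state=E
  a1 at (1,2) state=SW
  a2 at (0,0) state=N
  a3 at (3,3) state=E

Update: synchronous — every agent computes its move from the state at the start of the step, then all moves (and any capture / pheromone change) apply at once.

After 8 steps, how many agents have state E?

4

t=1: a0@(1,2):E a1@(2,1):SW a2@(4,0):N a3@(3,0):E
t=2: a0@(1,3):E a1@(2,2):E a2@(3,0):N a3@(3,1):E
t=3: a0@(1,0):E a1@(2,3):E a2@(2,0):N a3@(3,2):E
t=4: a0@(1,1):E a1@(2,0):E a2@(2,1):E a3@(3,3):E
t=5: a0@(1,2):E a1@(2,1):E a2@(2,2):E a3@(3,0):E
t=6: a0@(1,3):E a1@(2,2):E a2@(2,3):E a3@(3,1):E
t=7: a0@(1,0):E a1@(2,3):E a2@(2,0):E a3@(3,2):E
t=8: a0@(1,1):E a1@(2,0):E a2@(2,1):E a3@(3,3):E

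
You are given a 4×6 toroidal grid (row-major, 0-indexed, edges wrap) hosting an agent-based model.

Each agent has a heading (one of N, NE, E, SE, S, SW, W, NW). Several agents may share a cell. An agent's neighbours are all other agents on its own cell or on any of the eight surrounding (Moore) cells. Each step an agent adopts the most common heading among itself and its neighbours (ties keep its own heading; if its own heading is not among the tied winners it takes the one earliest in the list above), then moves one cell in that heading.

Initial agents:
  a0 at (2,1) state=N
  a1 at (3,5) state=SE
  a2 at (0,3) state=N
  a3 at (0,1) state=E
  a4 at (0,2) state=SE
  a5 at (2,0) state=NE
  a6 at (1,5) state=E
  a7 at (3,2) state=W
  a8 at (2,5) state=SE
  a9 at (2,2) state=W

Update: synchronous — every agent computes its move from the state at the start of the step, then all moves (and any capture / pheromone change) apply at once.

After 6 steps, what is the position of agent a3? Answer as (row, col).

(1, 1)

t=1: a0@(2,0):W a1@(0,0):SE a2@(3,3):N a3@(0,2):E a4@(1,3):SE a5@(3,1):SE a6@(1,0):E a7@(3,1):W a8@(3,0):SE a9@(2,1):W
t=2: a0@(2,5):W a1@(1,1):SE a2@(2,3):N a3@(1,3):SE a4@(2,4):SE a5@(0,2):SE a6@(1,5):W a7@(3,0):W a8@(0,1):SE a9@(2,0):W
t=3: a0@(2,4):W a1@(2,2):SE a2@(3,4):SE a3@(2,4):SE a4@(3,5):SE a5@(1,3):SE a6@(1,4):W a7@(3,5):W a8@(1,2):SE a9@(2,5):W
t=4: a0@(2,3):W a1@(3,3):SE a2@(0,5):SE a3@(3,5):SE a4@(0,0):SE a5@(2,4):SE a6@(1,3):W a7@(3,4):W a8@(2,3):SE a9@(2,4):W
t=5: a0@(2,2):W a1@(0,4):SE a2@(1,0):SE a3@(0,0):SE a4@(1,1):SE a5@(3,5):SE a6@(1,2):W a7@(0,5):SE a8@(2,2):W a9@(2,3):W
t=6: a0@(2,1):W a1@(1,5):SE a2@(2,1):SE a3@(1,1):SE a4@(2,2):SE a5@(0,0):SE a6@(1,1):W a7@(1,0):SE a8@(2,1):W a9@(2,2):W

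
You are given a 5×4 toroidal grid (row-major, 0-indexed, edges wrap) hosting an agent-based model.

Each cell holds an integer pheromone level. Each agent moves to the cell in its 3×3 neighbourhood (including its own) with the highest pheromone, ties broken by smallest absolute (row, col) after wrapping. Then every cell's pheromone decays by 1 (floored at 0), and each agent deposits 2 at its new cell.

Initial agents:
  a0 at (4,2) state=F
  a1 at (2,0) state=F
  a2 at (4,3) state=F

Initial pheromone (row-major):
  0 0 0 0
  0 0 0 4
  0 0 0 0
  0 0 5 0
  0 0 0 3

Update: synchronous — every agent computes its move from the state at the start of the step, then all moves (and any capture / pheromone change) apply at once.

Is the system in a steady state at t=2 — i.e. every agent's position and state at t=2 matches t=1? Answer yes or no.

yes

t=1: a0@(3,2) a1@(1,3) a2@(3,2) | pheromone: 0 0 0 0 / 0 0 0 5 / 0 0 0 0 / 0 0 8 0 / 0 0 0 2
t=2: a0@(3,2) a1@(1,3) a2@(3,2) | pheromone: 0 0 0 0 / 0 0 0 6 / 0 0 0 0 / 0 0 11 0 / 0 0 0 1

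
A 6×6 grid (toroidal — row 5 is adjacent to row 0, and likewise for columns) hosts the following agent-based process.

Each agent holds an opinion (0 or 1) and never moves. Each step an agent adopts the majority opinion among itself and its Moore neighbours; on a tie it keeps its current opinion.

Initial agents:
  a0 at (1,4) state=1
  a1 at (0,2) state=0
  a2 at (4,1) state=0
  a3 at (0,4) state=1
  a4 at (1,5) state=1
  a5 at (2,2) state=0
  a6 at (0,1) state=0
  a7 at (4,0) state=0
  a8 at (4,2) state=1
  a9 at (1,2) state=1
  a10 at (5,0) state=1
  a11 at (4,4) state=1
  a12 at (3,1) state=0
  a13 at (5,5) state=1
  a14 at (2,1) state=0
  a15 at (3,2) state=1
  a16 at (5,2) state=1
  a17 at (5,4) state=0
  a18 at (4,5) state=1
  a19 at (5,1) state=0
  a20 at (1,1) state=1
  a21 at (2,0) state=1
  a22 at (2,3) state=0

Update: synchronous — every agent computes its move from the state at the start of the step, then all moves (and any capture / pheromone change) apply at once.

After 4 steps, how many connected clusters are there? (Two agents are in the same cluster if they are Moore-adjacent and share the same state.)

2

t=1: a0@(1,4):1 a1@(0,2):0 a2@(4,1):0 a3@(0,4):1 a4@(1,5):1 a5@(2,2):0 a6@(0,1):1 a7@(4,0):0 a8@(4,2):1 a9@(1,2):0 a10@(5,0):0 a11@(4,4):1 a12@(3,1):0 a13@(5,5):1 a14@(2,1):1 a15@(3,2):0 a16@(5,2):0 a17@(5,4):1 a18@(4,5):1 a19@(5,1):0 a20@(1,1):0 a21@(2,0):1 a22@(2,3):1
t=2: a0@(1,4):1 a1@(0,2):0 a2@(4,1):0 a3@(0,4):1 a4@(1,5):1 a5@(2,2):0 a6@(0,1):0 a7@(4,0):0 a8@(4,2):0 a9@(1,2):0 a10@(5,0):0 a11@(4,4):1 a12@(3,1):0 a13@(5,5):1 a14@(2,1):0 a15@(3,2):0 a16@(5,2):0 a17@(5,4):1 a18@(4,5):1 a19@(5,1):0 a20@(1,1):0 a21@(2,0):1 a22@(2,3):0
t=3: a0@(1,4):1 a1@(0,2):0 a2@(4,1):0 a3@(0,4):1 a4@(1,5):1 a5@(2,2):0 a6@(0,1):0 a7@(4,0):0 a8@(4,2):0 a9@(1,2):0 a10@(5,0):0 a11@(4,4):1 a12@(3,1):0 a13@(5,5):1 a14@(2,1):0 a15@(3,2):0 a16@(5,2):0 a17@(5,4):1 a18@(4,5):1 a19@(5,1):0 a20@(1,1):0 a21@(2,0):0 a22@(2,3):0
t=4: (unchanged — steady state)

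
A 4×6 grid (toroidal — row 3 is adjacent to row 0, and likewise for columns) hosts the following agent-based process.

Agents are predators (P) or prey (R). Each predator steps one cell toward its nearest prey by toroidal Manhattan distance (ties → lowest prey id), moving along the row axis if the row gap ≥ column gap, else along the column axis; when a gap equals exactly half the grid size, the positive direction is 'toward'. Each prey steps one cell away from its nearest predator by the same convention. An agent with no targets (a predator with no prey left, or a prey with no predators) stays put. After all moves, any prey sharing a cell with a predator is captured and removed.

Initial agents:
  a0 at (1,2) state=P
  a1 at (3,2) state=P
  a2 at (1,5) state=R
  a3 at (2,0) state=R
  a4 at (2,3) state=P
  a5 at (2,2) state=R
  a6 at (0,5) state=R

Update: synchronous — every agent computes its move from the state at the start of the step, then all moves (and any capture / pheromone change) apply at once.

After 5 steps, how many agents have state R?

4

t=1: a0@(2,2):P a1@(2,2):P a2@(1,4):R a3@(2,5):R a4@(2,2):P a5@(3,2):R a6@(0,4):R
t=2: a0@(3,2):P a1@(3,2):P a2@(1,5):R a3@(2,4):R a4@(3,2):P a5@(0,2):R a6@(3,4):R
t=3: a0@(0,2):P a1@(0,2):P a2@(1,4):R a3@(2,5):R a4@(0,2):P a5@(1,2):R a6@(3,5):R
t=4: a0@(1,2):P a1@(1,2):P a2@(1,5):R a3@(2,4):R a4@(1,2):P a5@(2,2):R a6@(3,4):R
t=5: a0@(2,2):P a1@(2,2):P a2@(1,4):R a3@(2,5):R a4@(2,2):P a5@(3,2):R a6@(2,4):R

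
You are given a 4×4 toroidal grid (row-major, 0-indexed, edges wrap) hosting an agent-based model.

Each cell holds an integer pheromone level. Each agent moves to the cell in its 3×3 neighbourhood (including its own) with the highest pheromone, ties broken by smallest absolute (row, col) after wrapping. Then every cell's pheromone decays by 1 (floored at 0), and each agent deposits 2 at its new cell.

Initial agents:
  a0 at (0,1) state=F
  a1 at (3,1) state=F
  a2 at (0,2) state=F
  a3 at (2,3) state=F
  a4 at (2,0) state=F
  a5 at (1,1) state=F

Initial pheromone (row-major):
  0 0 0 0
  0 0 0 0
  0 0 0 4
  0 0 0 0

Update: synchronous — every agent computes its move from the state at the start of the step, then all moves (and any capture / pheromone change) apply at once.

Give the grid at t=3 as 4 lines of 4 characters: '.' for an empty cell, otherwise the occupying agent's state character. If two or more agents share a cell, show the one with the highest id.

F...
....
...F
....

t=1: a0@(0,0) a1@(0,0) a2@(0,1) a3@(2,3) a4@(2,3) a5@(0,0) | pheromone: 6 2 0 0 / 0 0 0 0 / 0 0 0 7 / 0 0 0 0
t=2: a0@(0,0) a1@(0,0) a2@(0,0) a3@(2,3) a4@(2,3) a5@(0,0) | pheromone: 13 1 0 0 / 0 0 0 0 / 0 0 0 10 / 0 0 0 0
t=3: a0@(0,0) a1@(0,0) a2@(0,0) a3@(2,3) a4@(2,3) a5@(0,0) | pheromone: 20 0 0 0 / 0 0 0 0 / 0 0 0 13 / 0 0 0 0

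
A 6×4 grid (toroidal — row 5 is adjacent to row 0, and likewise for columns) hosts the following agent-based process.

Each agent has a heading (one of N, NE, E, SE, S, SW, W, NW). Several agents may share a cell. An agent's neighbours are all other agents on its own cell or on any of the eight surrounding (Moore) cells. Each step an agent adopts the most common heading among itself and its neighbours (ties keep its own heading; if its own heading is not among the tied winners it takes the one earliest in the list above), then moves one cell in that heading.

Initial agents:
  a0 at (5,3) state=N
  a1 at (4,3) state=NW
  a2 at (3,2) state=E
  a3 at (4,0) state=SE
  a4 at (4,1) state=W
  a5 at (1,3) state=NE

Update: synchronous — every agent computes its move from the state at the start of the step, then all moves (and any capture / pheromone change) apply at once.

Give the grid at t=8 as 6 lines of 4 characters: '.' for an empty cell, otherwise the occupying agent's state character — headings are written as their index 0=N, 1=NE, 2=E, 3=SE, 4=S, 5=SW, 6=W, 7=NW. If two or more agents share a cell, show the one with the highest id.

3...
....
...7
..20
.6..
...1

t=1: a0@(4,3):N a1@(3,2):NW a2@(3,3):E a3@(5,1):SE a4@(4,0):W a5@(0,0):NE
t=2: a0@(3,3):N a1@(2,1):NW a2@(3,0):E a3@(0,2):SE a4@(4,3):W a5@(5,1):NE
t=3: a0@(2,3):N a1@(1,0):NW a2@(3,1):E a3@(1,3):SE a4@(4,2):W a5@(4,2):NE
t=4: a0@(1,3):N a1@(0,3):NW a2@(3,2):E a3@(2,0):SE a4@(4,1):W a5@(3,3):NE
t=5: a0@(0,3):N a1@(5,2):NW a2@(3,3):E a3@(3,1):SE a4@(4,0):W a5@(2,0):NE
t=6: a0@(5,3):N a1@(4,1):NW a2@(3,0):E a3@(4,2):SE a4@(4,3):W a5@(1,1):NE
t=7: a0@(4,3):N a1@(3,0):NW a2@(3,1):E a3@(5,3):SE a4@(4,2):W a5@(0,2):NE
t=8: a0@(3,3):N a1@(2,3):NW a2@(3,2):E a3@(0,0):SE a4@(4,1):W a5@(5,3):NE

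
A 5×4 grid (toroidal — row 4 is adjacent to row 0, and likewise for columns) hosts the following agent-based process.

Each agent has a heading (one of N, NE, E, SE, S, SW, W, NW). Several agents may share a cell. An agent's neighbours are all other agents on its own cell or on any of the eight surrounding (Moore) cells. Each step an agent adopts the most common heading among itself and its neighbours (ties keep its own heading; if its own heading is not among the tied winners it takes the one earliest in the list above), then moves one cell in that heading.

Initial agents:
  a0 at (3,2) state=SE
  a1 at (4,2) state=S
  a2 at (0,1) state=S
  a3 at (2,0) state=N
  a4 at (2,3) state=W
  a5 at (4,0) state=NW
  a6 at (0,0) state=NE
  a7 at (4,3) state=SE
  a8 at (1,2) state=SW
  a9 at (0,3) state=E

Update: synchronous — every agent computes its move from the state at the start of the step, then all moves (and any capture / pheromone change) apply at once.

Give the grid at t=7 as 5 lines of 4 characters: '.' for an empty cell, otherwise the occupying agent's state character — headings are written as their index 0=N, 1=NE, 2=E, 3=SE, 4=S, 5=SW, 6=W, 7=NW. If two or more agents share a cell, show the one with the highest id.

t=1: a0@(4,3):SE a1@(0,2):S a2@(1,1):S a3@(1,0):N a4@(2,2):W a5@(3,3):NW a6@(4,1):NE a7@(0,0):SE a8@(2,1):SW a9@(0,0):E
t=2: a0@(0,0):SE a1@(1,2):S a2@(2,1):S a3@(0,0):N a4@(2,1):W a5@(2,2):NW a6@(3,2):NE a7@(1,1):SE a8@(3,0):SW a9@(1,1):SE
t=3: a0@(1,1):SE a1@(2,2):S a2@(3,1):S a3@(1,1):SE a4@(3,2):SE a5@(3,3):SE a6@(2,3):NE a7@(2,2):SE a8@(4,3):SW a9@(2,2):SE
t=4: a0@(2,2):SE a1@(3,3):SE a2@(4,2):SE a3@(2,2):SE a4@(4,3):SE a5@(4,0):SE a6@(3,0):SE a7@(3,3):SE a8@(0,0):SE a9@(3,3):SE
t=5: a0@(3,3):SE a1@(4,0):SE a2@(0,3):SE a3@(3,3):SE a4@(0,0):SE a5@(0,1):SE a6@(4,1):SE a7@(4,0):SE a8@(1,1):SE a9@(4,0):SE
t=6: a0@(4,0):SE a1@(0,1):SE a2@(1,0):SE a3@(4,0):SE a4@(1,1):SE a5@(1,2):SE a6@(0,2):SE a7@(0,1):SE a8@(2,2):SE a9@(0,1):SE
t=7: a0@(0,1):SE a1@(1,2):SE a2@(2,1):SE a3@(0,1):SE a4@(2,2):SE a5@(2,3):SE a6@(1,3):SE a7@(1,2):SE a8@(3,3):SE a9@(1,2):SE

.3..
..33
.333
...3
....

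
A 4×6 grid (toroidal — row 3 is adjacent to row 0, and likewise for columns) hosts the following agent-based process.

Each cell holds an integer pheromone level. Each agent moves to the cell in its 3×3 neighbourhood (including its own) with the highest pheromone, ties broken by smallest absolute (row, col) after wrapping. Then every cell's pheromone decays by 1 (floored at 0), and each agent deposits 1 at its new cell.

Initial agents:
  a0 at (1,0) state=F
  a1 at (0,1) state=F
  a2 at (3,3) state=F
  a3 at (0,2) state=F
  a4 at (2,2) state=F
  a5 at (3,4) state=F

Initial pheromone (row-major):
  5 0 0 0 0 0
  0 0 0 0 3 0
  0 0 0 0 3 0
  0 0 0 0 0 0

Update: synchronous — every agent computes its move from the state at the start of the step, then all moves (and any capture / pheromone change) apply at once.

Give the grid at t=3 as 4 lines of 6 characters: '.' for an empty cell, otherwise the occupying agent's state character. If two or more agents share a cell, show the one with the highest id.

F.....
......
....F.
......

t=1: a0@(0,0) a1@(0,0) a2@(2,4) a3@(0,1) a4@(1,1) a5@(2,4) | pheromone: 6 1 0 0 0 0 / 0 1 0 0 2 0 / 0 0 0 0 4 0 / 0 0 0 0 0 0
t=2: a0@(0,0) a1@(0,0) a2@(2,4) a3@(0,0) a4@(0,0) a5@(2,4) | pheromone: 9 0 0 0 0 0 / 0 0 0 0 1 0 / 0 0 0 0 5 0 / 0 0 0 0 0 0
t=3: a0@(0,0) a1@(0,0) a2@(2,4) a3@(0,0) a4@(0,0) a5@(2,4) | pheromone: 12 0 0 0 0 0 / 0 0 0 0 0 0 / 0 0 0 0 6 0 / 0 0 0 0 0 0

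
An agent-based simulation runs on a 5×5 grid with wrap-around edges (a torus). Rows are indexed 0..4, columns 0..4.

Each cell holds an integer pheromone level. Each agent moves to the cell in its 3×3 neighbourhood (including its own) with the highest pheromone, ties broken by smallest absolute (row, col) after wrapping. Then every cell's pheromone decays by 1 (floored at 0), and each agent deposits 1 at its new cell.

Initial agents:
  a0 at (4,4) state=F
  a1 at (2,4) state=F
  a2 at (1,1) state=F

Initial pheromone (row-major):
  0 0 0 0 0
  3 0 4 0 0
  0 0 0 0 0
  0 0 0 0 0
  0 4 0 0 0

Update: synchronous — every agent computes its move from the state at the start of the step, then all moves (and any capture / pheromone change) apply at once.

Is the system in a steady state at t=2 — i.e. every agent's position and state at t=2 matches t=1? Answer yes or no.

t=1: a0@(0,0) a1@(1,0) a2@(1,2) | pheromone: 1 0 0 0 0 / 3 0 4 0 0 / 0 0 0 0 0 / 0 0 0 0 0 / 0 3 0 0 0
t=2: a0@(1,0) a1@(1,0) a2@(1,2) | pheromone: 0 0 0 0 0 / 4 0 4 0 0 / 0 0 0 0 0 / 0 0 0 0 0 / 0 2 0 0 0

no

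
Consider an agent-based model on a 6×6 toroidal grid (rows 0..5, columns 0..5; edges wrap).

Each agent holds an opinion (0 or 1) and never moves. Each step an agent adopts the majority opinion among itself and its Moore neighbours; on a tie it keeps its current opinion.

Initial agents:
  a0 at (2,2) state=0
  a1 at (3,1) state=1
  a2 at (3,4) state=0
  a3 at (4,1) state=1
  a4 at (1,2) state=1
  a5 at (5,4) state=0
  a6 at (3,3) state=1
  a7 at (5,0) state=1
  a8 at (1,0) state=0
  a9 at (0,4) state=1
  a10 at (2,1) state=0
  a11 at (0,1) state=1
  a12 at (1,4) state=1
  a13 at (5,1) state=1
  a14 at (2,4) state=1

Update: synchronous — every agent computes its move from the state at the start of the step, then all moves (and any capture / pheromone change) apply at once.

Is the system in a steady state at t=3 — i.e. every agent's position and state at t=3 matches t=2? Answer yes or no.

no

t=1: a0@(2,2):1 a1@(3,1):1 a2@(3,4):1 a3@(4,1):1 a4@(1,2):1 a5@(5,4):0 a6@(3,3):1 a7@(5,0):1 a8@(1,0):0 a9@(0,4):1 a10@(2,1):0 a11@(0,1):1 a12@(1,4):1 a13@(5,1):1 a14@(2,4):1
t=2: a0@(2,2):1 a1@(3,1):1 a2@(3,4):1 a3@(4,1):1 a4@(1,2):1 a5@(5,4):0 a6@(3,3):1 a7@(5,0):1 a8@(1,0):0 a9@(0,4):1 a10@(2,1):1 a11@(0,1):1 a12@(1,4):1 a13@(5,1):1 a14@(2,4):1
t=3: a0@(2,2):1 a1@(3,1):1 a2@(3,4):1 a3@(4,1):1 a4@(1,2):1 a5@(5,4):0 a6@(3,3):1 a7@(5,0):1 a8@(1,0):1 a9@(0,4):1 a10@(2,1):1 a11@(0,1):1 a12@(1,4):1 a13@(5,1):1 a14@(2,4):1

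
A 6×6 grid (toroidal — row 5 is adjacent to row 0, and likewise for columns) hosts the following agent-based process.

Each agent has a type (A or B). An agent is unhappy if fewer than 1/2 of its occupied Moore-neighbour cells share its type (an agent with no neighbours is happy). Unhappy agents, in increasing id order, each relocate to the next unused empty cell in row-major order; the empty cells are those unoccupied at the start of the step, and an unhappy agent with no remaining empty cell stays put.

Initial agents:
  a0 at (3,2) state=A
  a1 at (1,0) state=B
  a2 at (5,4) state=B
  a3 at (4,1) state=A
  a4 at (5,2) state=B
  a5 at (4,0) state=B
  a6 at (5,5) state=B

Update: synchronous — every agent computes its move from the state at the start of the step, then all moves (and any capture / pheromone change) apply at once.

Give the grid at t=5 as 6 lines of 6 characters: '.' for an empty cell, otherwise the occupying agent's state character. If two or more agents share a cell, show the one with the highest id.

t=1: a0@(3,2):A a1@(1,0):B a2@(5,4):B a3@(0,0):A a4@(0,1):B a5@(4,0):B a6@(5,5):B
t=2: a0@(3,2):A a1@(1,0):B a2@(5,4):B a3@(0,2):A a4@(0,1):B a5@(4,0):B a6@(5,5):B
t=3: a0@(3,2):A a1@(1,0):B a2@(5,4):B a3@(0,0):A a4@(0,1):B a5@(4,0):B a6@(5,5):B
t=4: a0@(3,2):A a1@(1,0):B a2@(5,4):B a3@(0,2):A a4@(0,1):B a5@(4,0):B a6@(5,5):B
t=5: a0@(3,2):A a1@(1,0):B a2@(5,4):B a3@(0,0):A a4@(0,1):B a5@(4,0):B a6@(5,5):B

AB....
B.....
......
..A...
B.....
....BB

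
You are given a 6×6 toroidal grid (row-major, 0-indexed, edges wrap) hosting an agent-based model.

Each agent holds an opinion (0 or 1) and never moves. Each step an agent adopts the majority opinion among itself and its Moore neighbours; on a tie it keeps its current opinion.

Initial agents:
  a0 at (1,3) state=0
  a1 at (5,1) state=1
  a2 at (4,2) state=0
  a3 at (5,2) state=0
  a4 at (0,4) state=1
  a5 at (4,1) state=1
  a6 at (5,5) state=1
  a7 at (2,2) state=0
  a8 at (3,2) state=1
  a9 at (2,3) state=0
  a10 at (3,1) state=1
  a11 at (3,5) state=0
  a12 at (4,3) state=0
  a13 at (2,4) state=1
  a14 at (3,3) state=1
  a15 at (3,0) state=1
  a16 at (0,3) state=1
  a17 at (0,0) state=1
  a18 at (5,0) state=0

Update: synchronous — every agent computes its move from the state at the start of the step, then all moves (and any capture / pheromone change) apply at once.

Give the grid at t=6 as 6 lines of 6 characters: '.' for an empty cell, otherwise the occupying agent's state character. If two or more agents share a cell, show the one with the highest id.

1..11.
...0..
..000.
1110.1
.111..
111..1

t=1: a0@(1,3):0 a1@(5,1):1 a2@(4,2):1 a3@(5,2):0 a4@(0,4):1 a5@(4,1):1 a6@(5,5):1 a7@(2,2):0 a8@(3,2):1 a9@(2,3):0 a10@(3,1):1 a11@(3,5):1 a12@(4,3):0 a13@(2,4):0 a14@(3,3):0 a15@(3,0):1 a16@(0,3):1 a17@(0,0):1 a18@(5,0):1
t=2: a0@(1,3):0 a1@(5,1):1 a2@(4,2):1 a3@(5,2):1 a4@(0,4):1 a5@(4,1):1 a6@(5,5):1 a7@(2,2):0 a8@(3,2):1 a9@(2,3):0 a10@(3,1):1 a11@(3,5):1 a12@(4,3):0 a13@(2,4):0 a14@(3,3):0 a15@(3,0):1 a16@(0,3):1 a17@(0,0):1 a18@(5,0):1
t=3: a0@(1,3):0 a1@(5,1):1 a2@(4,2):1 a3@(5,2):1 a4@(0,4):1 a5@(4,1):1 a6@(5,5):1 a7@(2,2):0 a8@(3,2):1 a9@(2,3):0 a10@(3,1):1 a11@(3,5):1 a12@(4,3):1 a13@(2,4):0 a14@(3,3):0 a15@(3,0):1 a16@(0,3):1 a17@(0,0):1 a18@(5,0):1
t=4: (unchanged — steady state)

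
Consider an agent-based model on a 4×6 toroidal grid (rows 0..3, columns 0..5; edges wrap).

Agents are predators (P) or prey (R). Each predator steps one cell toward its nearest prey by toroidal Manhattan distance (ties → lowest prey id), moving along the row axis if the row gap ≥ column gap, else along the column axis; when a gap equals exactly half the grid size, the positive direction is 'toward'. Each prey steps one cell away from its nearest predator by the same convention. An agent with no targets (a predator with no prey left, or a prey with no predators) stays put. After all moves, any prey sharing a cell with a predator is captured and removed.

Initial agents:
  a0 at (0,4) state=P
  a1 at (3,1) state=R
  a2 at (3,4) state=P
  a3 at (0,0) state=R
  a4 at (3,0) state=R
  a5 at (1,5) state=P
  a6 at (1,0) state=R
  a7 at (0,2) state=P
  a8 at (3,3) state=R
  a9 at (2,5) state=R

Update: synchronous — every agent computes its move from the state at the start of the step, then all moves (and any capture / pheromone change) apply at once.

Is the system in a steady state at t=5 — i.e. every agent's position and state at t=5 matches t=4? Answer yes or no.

t=1: a0@(0,5):P a1@(2,1):R a2@(3,3):P a3@(0,1):R a4@(3,1):R a5@(1,0):P a6@(1,1):R a7@(3,2):P a9@(3,5):R
t=2: a0@(3,5):P a2@(3,2):P a3@(0,2):R a4@(3,0):R a5@(1,1):P a6@(1,2):R a7@(3,1):P a9@(2,5):R
t=3: a0@(3,0):P a2@(0,2):P a4@(3,1):R a5@(1,2):P a6@(1,3):R a7@(3,0):P a9@(1,5):R
t=4: a0@(3,1):P a2@(3,2):P a5@(1,3):P a6@(1,4):R a7@(3,1):P a9@(0,5):R
t=5: a0@(3,0):P a2@(0,2):P a5@(1,4):P a6@(1,5):R a7@(3,0):P a9@(0,4):R

no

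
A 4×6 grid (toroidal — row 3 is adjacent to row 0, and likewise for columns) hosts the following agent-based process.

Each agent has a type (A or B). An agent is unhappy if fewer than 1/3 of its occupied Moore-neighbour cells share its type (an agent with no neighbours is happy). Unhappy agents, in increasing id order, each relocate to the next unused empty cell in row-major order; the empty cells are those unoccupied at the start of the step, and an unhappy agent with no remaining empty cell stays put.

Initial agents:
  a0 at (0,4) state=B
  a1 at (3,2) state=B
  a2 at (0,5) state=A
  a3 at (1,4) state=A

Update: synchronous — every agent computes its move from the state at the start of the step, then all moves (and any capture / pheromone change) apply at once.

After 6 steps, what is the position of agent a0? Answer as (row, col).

(0, 1)

t=1: a0@(0,0):B a1@(3,2):B a2@(0,5):A a3@(1,4):A
t=2: a0@(0,1):B a1@(3,2):B a2@(0,5):A a3@(1,4):A
t=3: (unchanged — steady state)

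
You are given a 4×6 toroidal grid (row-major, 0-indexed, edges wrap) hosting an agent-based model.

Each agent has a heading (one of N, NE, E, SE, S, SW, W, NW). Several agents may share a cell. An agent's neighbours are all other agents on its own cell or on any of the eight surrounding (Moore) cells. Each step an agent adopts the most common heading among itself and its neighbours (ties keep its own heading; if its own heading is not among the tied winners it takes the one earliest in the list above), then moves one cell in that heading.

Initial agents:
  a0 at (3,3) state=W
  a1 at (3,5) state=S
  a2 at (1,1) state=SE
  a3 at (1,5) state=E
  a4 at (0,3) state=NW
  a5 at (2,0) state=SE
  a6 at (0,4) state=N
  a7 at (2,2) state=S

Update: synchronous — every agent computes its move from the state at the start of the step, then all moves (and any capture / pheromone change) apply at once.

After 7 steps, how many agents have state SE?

7

t=1: a0@(3,2):W a1@(0,5):S a2@(2,2):SE a3@(1,0):E a4@(3,2):NW a5@(3,1):SE a6@(3,4):N a7@(3,2):S
t=2: a0@(0,3):SE a1@(1,5):S a2@(3,3):SE a3@(1,1):E a4@(0,3):SE a5@(0,2):SE a6@(2,4):N a7@(0,3):SE
t=3: a0@(1,4):SE a1@(2,5):S a2@(0,4):SE a3@(1,2):E a4@(1,4):SE a5@(1,3):SE a6@(1,4):N a7@(1,4):SE
t=4: a0@(2,5):SE a1@(3,0):SE a2@(1,5):SE a3@(1,3):E a4@(2,5):SE a5@(2,4):SE a6@(2,5):SE a7@(2,5):SE
t=5: a0@(3,0):SE a1@(0,1):SE a2@(2,0):SE a3@(1,4):E a4@(3,0):SE a5@(3,5):SE a6@(3,0):SE a7@(3,0):SE
t=6: a0@(0,1):SE a1@(1,2):SE a2@(3,1):SE a3@(1,5):E a4@(0,1):SE a5@(0,0):SE a6@(0,1):SE a7@(0,1):SE
t=7: a0@(1,2):SE a1@(2,3):SE a2@(0,2):SE a3@(1,0):E a4@(1,2):SE a5@(1,1):SE a6@(1,2):SE a7@(1,2):SE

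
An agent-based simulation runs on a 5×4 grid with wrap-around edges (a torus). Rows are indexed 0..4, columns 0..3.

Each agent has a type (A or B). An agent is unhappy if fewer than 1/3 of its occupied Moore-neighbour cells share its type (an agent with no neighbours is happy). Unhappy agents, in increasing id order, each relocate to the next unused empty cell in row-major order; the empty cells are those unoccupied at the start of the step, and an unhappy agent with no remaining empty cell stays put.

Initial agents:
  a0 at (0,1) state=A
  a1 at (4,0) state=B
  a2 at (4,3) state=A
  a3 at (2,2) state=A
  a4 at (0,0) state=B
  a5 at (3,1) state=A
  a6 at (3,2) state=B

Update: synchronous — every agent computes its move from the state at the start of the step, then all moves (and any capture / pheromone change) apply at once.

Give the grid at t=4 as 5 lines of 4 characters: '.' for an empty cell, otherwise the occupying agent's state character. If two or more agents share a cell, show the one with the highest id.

t=1: a0@(0,2):A a1@(0,3):B a2@(1,0):A a3@(2,2):A a4@(0,0):B a5@(3,1):A a6@(1,1):B
t=2: a0@(0,1):A a1@(0,3):B a2@(1,2):A a3@(2,2):A a4@(0,0):B a5@(3,1):A a6@(1,3):B
t=3: (unchanged — steady state)

BA.B
..AB
..A.
.A..
....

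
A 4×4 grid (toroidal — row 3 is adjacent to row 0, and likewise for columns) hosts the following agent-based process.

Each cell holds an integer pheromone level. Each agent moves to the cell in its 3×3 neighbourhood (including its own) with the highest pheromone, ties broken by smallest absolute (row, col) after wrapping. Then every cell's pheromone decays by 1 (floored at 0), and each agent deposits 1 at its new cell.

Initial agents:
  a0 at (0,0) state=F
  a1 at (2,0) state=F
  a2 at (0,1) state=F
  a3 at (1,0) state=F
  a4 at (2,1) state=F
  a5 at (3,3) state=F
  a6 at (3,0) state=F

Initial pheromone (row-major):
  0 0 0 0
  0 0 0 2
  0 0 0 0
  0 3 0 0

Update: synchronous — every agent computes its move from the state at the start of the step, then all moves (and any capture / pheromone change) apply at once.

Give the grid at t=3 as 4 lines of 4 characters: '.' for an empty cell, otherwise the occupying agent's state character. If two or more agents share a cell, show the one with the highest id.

....
...F
....
.F..

t=1: a0@(3,1) a1@(3,1) a2@(3,1) a3@(1,3) a4@(3,1) a5@(0,0) a6@(3,1) | pheromone: 1 0 0 0 / 0 0 0 2 / 0 0 0 0 / 0 7 0 0
t=2: a0@(3,1) a1@(3,1) a2@(3,1) a3@(1,3) a4@(3,1) a5@(3,1) a6@(3,1) | pheromone: 0 0 0 0 / 0 0 0 2 / 0 0 0 0 / 0 12 0 0
t=3: a0@(3,1) a1@(3,1) a2@(3,1) a3@(1,3) a4@(3,1) a5@(3,1) a6@(3,1) | pheromone: 0 0 0 0 / 0 0 0 2 / 0 0 0 0 / 0 17 0 0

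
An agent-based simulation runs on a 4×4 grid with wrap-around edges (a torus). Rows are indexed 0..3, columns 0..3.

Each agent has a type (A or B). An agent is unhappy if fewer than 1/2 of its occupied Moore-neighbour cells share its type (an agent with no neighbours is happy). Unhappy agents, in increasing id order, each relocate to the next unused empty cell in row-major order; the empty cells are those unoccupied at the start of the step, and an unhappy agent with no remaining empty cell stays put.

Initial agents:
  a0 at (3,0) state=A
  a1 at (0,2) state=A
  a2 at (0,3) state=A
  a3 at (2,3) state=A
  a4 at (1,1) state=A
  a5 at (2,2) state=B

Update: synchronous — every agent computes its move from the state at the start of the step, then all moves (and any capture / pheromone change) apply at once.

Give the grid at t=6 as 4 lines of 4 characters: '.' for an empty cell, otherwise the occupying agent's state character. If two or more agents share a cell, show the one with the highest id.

t=1: a0@(3,0):A a1@(0,2):A a2@(0,3):A a3@(2,3):A a4@(1,1):A a5@(0,0):B
t=2: a0@(3,0):A a1@(0,2):A a2@(0,3):A a3@(2,3):A a4@(1,1):A a5@(0,1):B
t=3: a0@(3,0):A a1@(0,2):A a2@(0,3):A a3@(2,3):A a4@(1,1):A a5@(0,0):B
t=4: a0@(3,0):A a1@(0,2):A a2@(0,3):A a3@(2,3):A a4@(1,1):A a5@(0,1):B
t=5: a0@(3,0):A a1@(0,2):A a2@(0,3):A a3@(2,3):A a4@(1,1):A a5@(0,0):B
t=6: a0@(3,0):A a1@(0,2):A a2@(0,3):A a3@(2,3):A a4@(1,1):A a5@(0,1):B

.BAA
.A..
...A
A...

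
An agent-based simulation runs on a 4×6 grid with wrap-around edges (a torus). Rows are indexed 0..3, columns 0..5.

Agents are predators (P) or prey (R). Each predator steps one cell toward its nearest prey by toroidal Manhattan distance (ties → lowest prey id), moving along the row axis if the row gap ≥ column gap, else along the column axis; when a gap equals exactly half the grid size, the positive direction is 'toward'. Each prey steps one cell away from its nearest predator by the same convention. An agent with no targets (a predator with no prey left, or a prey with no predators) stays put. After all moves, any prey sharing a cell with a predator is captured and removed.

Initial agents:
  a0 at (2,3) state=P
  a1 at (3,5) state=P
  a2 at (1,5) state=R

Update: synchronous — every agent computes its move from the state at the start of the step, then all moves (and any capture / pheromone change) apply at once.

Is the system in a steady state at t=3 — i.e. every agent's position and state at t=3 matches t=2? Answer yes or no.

t=1: a0@(2,4):P a1@(0,5):P
t=2: (unchanged — steady state)

yes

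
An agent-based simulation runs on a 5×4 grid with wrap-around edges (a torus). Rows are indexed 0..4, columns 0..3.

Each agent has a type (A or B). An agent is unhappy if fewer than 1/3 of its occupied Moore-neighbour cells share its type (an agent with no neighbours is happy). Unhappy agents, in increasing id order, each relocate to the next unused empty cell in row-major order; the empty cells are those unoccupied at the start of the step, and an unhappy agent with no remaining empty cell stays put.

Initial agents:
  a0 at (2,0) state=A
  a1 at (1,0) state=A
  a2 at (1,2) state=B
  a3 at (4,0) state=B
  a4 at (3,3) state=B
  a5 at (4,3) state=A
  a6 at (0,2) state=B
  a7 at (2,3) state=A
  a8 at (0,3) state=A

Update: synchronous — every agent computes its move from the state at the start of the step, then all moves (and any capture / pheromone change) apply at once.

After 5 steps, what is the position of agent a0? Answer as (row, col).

(2, 0)

t=1: a0@(2,0):A a1@(1,0):A a2@(1,2):B a3@(4,0):B a4@(0,0):B a5@(0,1):A a6@(0,2):B a7@(2,3):A a8@(0,3):A
t=2: a0@(2,0):A a1@(1,0):A a2@(1,1):B a3@(4,0):B a4@(1,3):B a5@(2,1):A a6@(0,2):B a7@(2,3):A a8@(2,2):A
t=3: a0@(2,0):A a1@(1,0):A a2@(0,0):B a3@(4,0):B a4@(0,1):B a5@(2,1):A a6@(0,2):B a7@(2,3):A a8@(2,2):A
t=4: (unchanged — steady state)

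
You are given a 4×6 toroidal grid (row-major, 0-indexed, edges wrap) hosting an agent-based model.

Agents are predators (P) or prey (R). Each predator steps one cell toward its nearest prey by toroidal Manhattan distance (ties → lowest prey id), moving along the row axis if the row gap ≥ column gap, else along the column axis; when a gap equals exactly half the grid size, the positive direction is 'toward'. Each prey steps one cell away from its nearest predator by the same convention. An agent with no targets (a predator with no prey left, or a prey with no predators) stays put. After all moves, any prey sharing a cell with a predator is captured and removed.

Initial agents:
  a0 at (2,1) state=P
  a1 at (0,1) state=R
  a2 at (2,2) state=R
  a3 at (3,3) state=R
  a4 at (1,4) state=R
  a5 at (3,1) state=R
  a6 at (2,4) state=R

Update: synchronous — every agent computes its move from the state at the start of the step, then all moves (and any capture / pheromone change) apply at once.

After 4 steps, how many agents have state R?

t=1: a0@(2,2):P a1@(3,1):R a2@(2,3):R a3@(3,4):R a4@(1,3):R a5@(0,1):R a6@(2,3):R
t=2: a0@(2,3):P a1@(0,1):R a2@(2,4):R a3@(3,5):R a4@(0,3):R a5@(3,1):R a6@(2,4):R
t=3: a0@(2,4):P a1@(3,1):R a2@(2,5):R a3@(3,0):R a4@(3,3):R a5@(3,0):R a6@(2,5):R
t=4: a0@(2,5):P a1@(3,0):R a2@(2,0):R a3@(3,1):R a4@(0,3):R a5@(3,1):R a6@(2,0):R

6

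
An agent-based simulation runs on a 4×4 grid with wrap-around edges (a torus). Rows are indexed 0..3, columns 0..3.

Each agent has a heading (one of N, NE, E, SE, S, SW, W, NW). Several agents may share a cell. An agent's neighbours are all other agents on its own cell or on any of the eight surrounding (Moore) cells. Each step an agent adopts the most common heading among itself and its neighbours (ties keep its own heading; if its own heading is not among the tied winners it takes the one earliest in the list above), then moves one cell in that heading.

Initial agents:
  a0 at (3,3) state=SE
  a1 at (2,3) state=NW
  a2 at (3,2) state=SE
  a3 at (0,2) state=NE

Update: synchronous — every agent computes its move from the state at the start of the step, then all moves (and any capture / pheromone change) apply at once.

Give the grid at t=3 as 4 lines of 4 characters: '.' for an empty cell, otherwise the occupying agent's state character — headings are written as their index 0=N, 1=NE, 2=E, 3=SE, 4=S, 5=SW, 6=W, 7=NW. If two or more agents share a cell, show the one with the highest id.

t=1: a0@(0,0):SE a1@(3,0):SE a2@(0,3):SE a3@(1,3):SE
t=2: a0@(1,1):SE a1@(0,1):SE a2@(1,0):SE a3@(2,0):SE
t=3: a0@(2,2):SE a1@(1,2):SE a2@(2,1):SE a3@(3,1):SE

....
..3.
.33.
.3..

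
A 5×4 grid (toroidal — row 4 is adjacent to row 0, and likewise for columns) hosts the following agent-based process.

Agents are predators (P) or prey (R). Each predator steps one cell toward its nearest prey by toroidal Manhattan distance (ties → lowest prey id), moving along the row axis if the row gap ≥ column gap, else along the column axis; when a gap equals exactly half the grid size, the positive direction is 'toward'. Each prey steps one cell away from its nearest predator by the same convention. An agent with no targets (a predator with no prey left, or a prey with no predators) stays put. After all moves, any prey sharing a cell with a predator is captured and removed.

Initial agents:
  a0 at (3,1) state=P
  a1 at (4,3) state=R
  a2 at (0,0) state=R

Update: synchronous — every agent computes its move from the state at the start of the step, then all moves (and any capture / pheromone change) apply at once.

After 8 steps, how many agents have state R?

2

t=1: a0@(3,2):P a1@(4,2):R a2@(1,0):R
t=2: a0@(4,2):P a1@(0,2):R a2@(0,0):R
t=3: a0@(0,2):P a1@(1,2):R a2@(0,3):R
t=4: a0@(1,2):P a1@(2,2):R a2@(0,0):R
t=5: a0@(2,2):P a1@(3,2):R a2@(0,3):R
t=6: a0@(3,2):P a1@(4,2):R a2@(4,3):R
t=7: a0@(4,2):P a1@(0,2):R a2@(0,3):R
t=8: a0@(0,2):P a1@(1,2):R a2@(1,3):R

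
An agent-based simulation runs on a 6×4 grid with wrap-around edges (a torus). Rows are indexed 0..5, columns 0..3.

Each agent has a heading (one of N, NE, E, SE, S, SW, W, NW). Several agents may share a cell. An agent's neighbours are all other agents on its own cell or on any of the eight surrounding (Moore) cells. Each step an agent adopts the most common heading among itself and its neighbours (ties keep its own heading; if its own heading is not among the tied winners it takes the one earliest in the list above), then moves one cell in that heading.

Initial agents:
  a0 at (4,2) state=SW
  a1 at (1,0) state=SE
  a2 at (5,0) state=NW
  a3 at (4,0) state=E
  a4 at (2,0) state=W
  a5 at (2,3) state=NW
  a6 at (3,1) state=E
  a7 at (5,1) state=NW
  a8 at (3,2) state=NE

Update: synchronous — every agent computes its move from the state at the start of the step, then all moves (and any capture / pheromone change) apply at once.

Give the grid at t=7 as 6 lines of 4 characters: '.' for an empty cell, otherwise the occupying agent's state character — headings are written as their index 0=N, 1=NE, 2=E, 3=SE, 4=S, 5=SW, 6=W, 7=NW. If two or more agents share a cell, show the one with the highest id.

....
....
....
2..2
.772
....

t=1: a0@(5,1):SW a1@(2,1):SE a2@(4,3):NW a3@(4,1):E a4@(2,3):W a5@(1,2):NW a6@(3,2):E a7@(4,0):NW a8@(2,3):NE
t=2: a0@(0,0):SW a1@(3,2):SE a2@(3,2):NW a3@(4,2):E a4@(2,2):W a5@(0,1):NW a6@(3,3):E a7@(3,3):NW a8@(1,0):NE
t=3: a0@(1,3):SW a1@(3,3):E a2@(2,1):NW a3@(4,3):E a4@(1,1):NW a5@(5,0):NW a6@(3,0):E a7@(2,2):NW a8@(0,1):NE
t=4: a0@(2,2):SW a1@(3,0):E a2@(1,0):NW a3@(4,0):E a4@(0,0):NW a5@(4,3):NW a6@(3,1):E a7@(1,1):NW a8@(5,0):NW
t=5: a0@(3,1):SW a1@(3,1):E a2@(0,3):NW a3@(4,1):E a4@(5,3):NW a5@(3,2):NW a6@(3,2):E a7@(0,0):NW a8@(4,3):NW
t=6: a0@(3,2):E a1@(3,2):E a2@(5,2):NW a3@(4,2):E a4@(4,2):NW a5@(3,3):E a6@(3,3):E a7@(5,3):NW a8@(3,2):NW
t=7: a0@(3,3):E a1@(3,3):E a2@(4,1):NW a3@(4,3):E a4@(4,3):E a5@(3,0):E a6@(3,0):E a7@(4,2):NW a8@(3,3):E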